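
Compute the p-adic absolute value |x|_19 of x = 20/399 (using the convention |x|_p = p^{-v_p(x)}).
|20/399|_19 = 19

Step 1 — compute v_19(x) by factoring powers of 19 out of the numerator and denominator: v_19(20/399) = -1. Step 2 — apply |x|_p = p^{-v_p(x)} = 19^{1} = 19.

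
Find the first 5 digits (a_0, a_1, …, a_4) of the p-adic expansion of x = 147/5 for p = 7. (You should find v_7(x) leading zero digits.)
(a_0, …, a_4) = (0, 0, 2, 4, 5)

v_7(147/5) = 2, so a_0 = ... = a_1 = 0. Factor out: x = 7^2 · u with u = 3/5 a unit in ℤ_7. Expand u iteratively via a_{v+i} = u_i mod 7, u_{i+1} = (u_i − a_{v+i})/7:
  u_0 = 3/5;  a_2 = 2;  u_1 = (u_0 − 2)/7 = -1/5
  u_1 = -1/5;  a_3 = 4;  u_2 = (u_1 − 4)/7 = -3/5
  u_2 = -3/5;  a_4 = 5;  u_3 = (u_2 − 5)/7 = -4/5
Digits: (0, 0, 2, 4, 5).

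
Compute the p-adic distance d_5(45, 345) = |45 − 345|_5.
d_5(45, 345) = 1/25

Step 1 — x − y = 45 − 345 = -300. Step 2 — v_5(-300) = 2 (factor: -300 = −(5^2 · 12); the sign does not affect v_p). Step 3 — |x − y|_5 = 5^{-2} = 1/25.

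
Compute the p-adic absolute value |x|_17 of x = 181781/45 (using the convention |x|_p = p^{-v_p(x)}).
|181781/45|_17 = 1/4913

Step 1 — compute v_17(x) by factoring powers of 17 out of the numerator and denominator: v_17(181781/45) = 3. Step 2 — apply |x|_p = p^{-v_p(x)} = 17^{-3} = 1/4913.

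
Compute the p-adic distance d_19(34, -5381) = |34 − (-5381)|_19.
d_19(34, -5381) = 1/361

Step 1 — x − y = 34 − (-5381) = 5415. Step 2 — v_19(5415) = 2 (factor: 5415 = (19^2 · 15); the sign does not affect v_p). Step 3 — |x − y|_19 = 19^{-2} = 1/361.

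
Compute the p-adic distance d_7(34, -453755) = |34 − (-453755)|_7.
d_7(34, -453755) = 1/16807

Step 1 — x − y = 34 − (-453755) = 453789. Step 2 — v_7(453789) = 5 (factor: 453789 = (7^5 · 27); the sign does not affect v_p). Step 3 — |x − y|_7 = 7^{-5} = 1/16807.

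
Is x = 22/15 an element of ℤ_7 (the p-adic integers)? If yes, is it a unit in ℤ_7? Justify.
x ∈ ℤ_7^× (unit); v_7(x) = 0

ℤ_7 = {x ∈ ℚ_7 : v_7(x) ≥ 0} and ℤ_7^× = {x ∈ ℤ_7 : v_7(x) = 0}. Here v_7(22/15) = v_7(num) − v_7(den) = 0; compare against these criteria.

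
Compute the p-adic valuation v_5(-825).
v_5(-825) = 2

v_5(n) is the largest exponent k such that 5^k divides n. Factor out: -825 = -5^2 · 33. (Sign doesn't affect v_p.) So v_5(-825) = 2.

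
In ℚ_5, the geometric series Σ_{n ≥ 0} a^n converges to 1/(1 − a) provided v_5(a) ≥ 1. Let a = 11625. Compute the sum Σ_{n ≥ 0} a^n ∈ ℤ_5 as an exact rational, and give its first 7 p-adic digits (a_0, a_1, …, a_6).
Σ a^n = 1/(1 − a) = -1/11624;  first 7 digits = (1, 0, 0, 3, 3, 3, 4)

v_5(a) = 3 ≥ 1, so the series converges in ℤ_5 to 1/(1 − a) = 1/(1 − 11625) = -1/11624. Expand this rational in ℤ_5: compute digits iteratively via d_i = x_i mod 5, x_{i+1} = (x_i − d_i)/5. The first 7 digits are (1, 0, 0, 3, 3, 3, 4).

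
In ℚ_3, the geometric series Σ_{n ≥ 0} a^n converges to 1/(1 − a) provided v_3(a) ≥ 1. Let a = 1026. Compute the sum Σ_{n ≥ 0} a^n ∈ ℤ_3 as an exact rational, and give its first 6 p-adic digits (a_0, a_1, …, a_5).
Σ a^n = 1/(1 − a) = -1/1025;  first 6 digits = (1, 0, 0, 2, 0, 1)

v_3(a) = 3 ≥ 1, so the series converges in ℤ_3 to 1/(1 − a) = 1/(1 − 1026) = -1/1025. Expand this rational in ℤ_3: compute digits iteratively via d_i = x_i mod 3, x_{i+1} = (x_i − d_i)/3. The first 6 digits are (1, 0, 0, 2, 0, 1).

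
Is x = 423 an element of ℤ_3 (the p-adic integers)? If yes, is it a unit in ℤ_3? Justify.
x ∈ ℤ_3 but not a unit; v_3(x) = 2 > 0

ℤ_3 = {x ∈ ℚ_3 : v_3(x) ≥ 0} and ℤ_3^× = {x ∈ ℤ_3 : v_3(x) = 0}. Here v_3(423) = v_3(num) − v_3(den) = 2; compare against these criteria.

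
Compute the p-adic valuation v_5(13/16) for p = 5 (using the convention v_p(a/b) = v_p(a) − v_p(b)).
v_5(13/16) = 0

Factor powers of 5 from the numerator and denominator of the reduced fraction: 13 = 5^0 · 13 and 16 = 5^0 · 16. Apply v_p(a/b) = v_p(a) − v_p(b): v_5(13/16) = 0 − 0 = 0.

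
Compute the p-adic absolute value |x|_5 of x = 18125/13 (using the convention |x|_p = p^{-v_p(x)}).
|18125/13|_5 = 1/625

Step 1 — compute v_5(x) by factoring powers of 5 out of the numerator and denominator: v_5(18125/13) = 4. Step 2 — apply |x|_p = p^{-v_p(x)} = 5^{-4} = 1/625.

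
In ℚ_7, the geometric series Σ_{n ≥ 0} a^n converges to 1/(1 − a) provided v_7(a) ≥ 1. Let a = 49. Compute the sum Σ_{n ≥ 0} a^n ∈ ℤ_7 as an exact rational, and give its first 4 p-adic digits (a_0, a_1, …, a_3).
Σ a^n = 1/(1 − a) = -1/48;  first 4 digits = (1, 0, 1, 0)

v_7(a) = 2 ≥ 1, so the series converges in ℤ_7 to 1/(1 − a) = 1/(1 − 49) = -1/48. Expand this rational in ℤ_7: compute digits iteratively via d_i = x_i mod 7, x_{i+1} = (x_i − d_i)/7. The first 4 digits are (1, 0, 1, 0).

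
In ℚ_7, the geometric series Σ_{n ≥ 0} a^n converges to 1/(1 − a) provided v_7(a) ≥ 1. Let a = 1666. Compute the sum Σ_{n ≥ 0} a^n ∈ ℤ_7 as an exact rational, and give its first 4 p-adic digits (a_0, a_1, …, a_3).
Σ a^n = 1/(1 − a) = -1/1665;  first 4 digits = (1, 0, 6, 4)

v_7(a) = 2 ≥ 1, so the series converges in ℤ_7 to 1/(1 − a) = 1/(1 − 1666) = -1/1665. Expand this rational in ℤ_7: compute digits iteratively via d_i = x_i mod 7, x_{i+1} = (x_i − d_i)/7. The first 4 digits are (1, 0, 6, 4).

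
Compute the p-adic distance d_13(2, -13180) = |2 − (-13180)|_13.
d_13(2, -13180) = 1/2197

Step 1 — x − y = 2 − (-13180) = 13182. Step 2 — v_13(13182) = 3 (factor: 13182 = (13^3 · 6); the sign does not affect v_p). Step 3 — |x − y|_13 = 13^{-3} = 1/2197.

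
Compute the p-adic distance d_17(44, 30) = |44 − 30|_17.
d_17(44, 30) = 1

Step 1 — x − y = 44 − 30 = 14. Step 2 — v_17(14) = 0 (factor: 14 = (17^0 · 14); the sign does not affect v_p). Step 3 — |x − y|_17 = 17^{0} = 1.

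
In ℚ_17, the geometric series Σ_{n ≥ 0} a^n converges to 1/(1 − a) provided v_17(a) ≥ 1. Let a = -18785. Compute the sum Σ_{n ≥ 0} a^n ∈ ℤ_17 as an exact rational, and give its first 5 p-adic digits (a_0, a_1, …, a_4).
Σ a^n = 1/(1 − a) = 1/18786;  first 5 digits = (1, 0, 3, 13, 8)

v_17(a) = 2 ≥ 1, so the series converges in ℤ_17 to 1/(1 − a) = 1/(1 − (-18785)) = 1/18786. Expand this rational in ℤ_17: compute digits iteratively via d_i = x_i mod 17, x_{i+1} = (x_i − d_i)/17. The first 5 digits are (1, 0, 3, 13, 8).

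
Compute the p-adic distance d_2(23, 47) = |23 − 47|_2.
d_2(23, 47) = 1/8

Step 1 — x − y = 23 − 47 = -24. Step 2 — v_2(-24) = 3 (factor: -24 = −(2^3 · 3); the sign does not affect v_p). Step 3 — |x − y|_2 = 2^{-3} = 1/8.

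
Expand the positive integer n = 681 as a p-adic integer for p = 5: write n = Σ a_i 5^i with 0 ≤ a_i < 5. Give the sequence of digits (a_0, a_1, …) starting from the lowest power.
(a_0, a_1, …) = (1, 1, 2, 0, 1)

Repeated division by 5 gives the digits low-to-high: 681 = 1 + 1·5^1 + 2·5^2 + 1·5^4. Digit sequence: (1, 1, 2, 0, 1).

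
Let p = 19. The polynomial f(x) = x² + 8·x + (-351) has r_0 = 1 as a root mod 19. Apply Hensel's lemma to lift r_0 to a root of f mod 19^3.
r_2 = 5378 (mod 6859)

Hensel: r_{i+1} = r_i − f(r_i)·(f′(r_i))^{-1} mod 19^{i+2}, f′(x) = 2x + 8. Iterate:
  r_0 = 1 (mod 19)
  r_1 = 324 (mod 361)
  r_2 = 5378 (mod 6859)
Final: r = 5378 satisfies f(r) ≡ 0 mod 19^3.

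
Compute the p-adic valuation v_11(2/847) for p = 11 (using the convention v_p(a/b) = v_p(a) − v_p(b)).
v_11(2/847) = -2

Factor powers of 11 from the numerator and denominator of the reduced fraction: 2 = 11^0 · 2 and 847 = 11^2 · 7. Apply v_p(a/b) = v_p(a) − v_p(b): v_11(2/847) = 0 − 2 = -2.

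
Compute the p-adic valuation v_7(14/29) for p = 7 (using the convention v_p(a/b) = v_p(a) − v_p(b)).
v_7(14/29) = 1

Factor powers of 7 from the numerator and denominator of the reduced fraction: 14 = 7^1 · 2 and 29 = 7^0 · 29. Apply v_p(a/b) = v_p(a) − v_p(b): v_7(14/29) = 1 − 0 = 1.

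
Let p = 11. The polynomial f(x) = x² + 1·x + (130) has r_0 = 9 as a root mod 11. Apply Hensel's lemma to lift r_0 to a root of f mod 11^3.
r_2 = 1131 (mod 1331)

Hensel: r_{i+1} = r_i − f(r_i)·(f′(r_i))^{-1} mod 11^{i+2}, f′(x) = 2x + 1. Iterate:
  r_0 = 9 (mod 11)
  r_1 = 42 (mod 121)
  r_2 = 1131 (mod 1331)
Final: r = 1131 satisfies f(r) ≡ 0 mod 11^3.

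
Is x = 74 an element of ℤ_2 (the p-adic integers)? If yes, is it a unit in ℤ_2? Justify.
x ∈ ℤ_2 but not a unit; v_2(x) = 1 > 0

ℤ_2 = {x ∈ ℚ_2 : v_2(x) ≥ 0} and ℤ_2^× = {x ∈ ℤ_2 : v_2(x) = 0}. Here v_2(74) = v_2(num) − v_2(den) = 1; compare against these criteria.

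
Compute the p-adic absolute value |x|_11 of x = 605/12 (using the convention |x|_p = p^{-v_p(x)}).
|605/12|_11 = 1/121

Step 1 — compute v_11(x) by factoring powers of 11 out of the numerator and denominator: v_11(605/12) = 2. Step 2 — apply |x|_p = p^{-v_p(x)} = 11^{-2} = 1/121.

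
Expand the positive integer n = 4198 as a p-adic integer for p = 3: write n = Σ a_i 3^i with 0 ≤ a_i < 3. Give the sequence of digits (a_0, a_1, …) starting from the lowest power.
(a_0, a_1, …) = (1, 1, 1, 2, 0, 2, 2, 1)

Repeated division by 3 gives the digits low-to-high: 4198 = 1 + 1·3^1 + 1·3^2 + 2·3^3 + 2·3^5 + 2·3^6 + 1·3^7. Digit sequence: (1, 1, 1, 2, 0, 2, 2, 1).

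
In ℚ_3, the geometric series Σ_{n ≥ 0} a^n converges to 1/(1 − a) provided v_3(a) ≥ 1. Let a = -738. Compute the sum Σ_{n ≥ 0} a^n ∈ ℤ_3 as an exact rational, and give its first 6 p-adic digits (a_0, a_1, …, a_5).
Σ a^n = 1/(1 − a) = 1/739;  first 6 digits = (1, 0, 2, 2, 0, 0)

v_3(a) = 2 ≥ 1, so the series converges in ℤ_3 to 1/(1 − a) = 1/(1 − (-738)) = 1/739. Expand this rational in ℤ_3: compute digits iteratively via d_i = x_i mod 3, x_{i+1} = (x_i − d_i)/3. The first 6 digits are (1, 0, 2, 2, 0, 0).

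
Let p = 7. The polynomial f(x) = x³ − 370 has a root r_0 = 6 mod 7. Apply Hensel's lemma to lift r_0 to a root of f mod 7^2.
r_1 = 41 (mod 49)

Hensel: r_{i+1} = r_i − f(r_i)/f′(r_i) mod 7^{i+2}, where f′(x) = 3x². Iterate:
  r_0 = 6 (mod 7)
  r_1 = 41 (mod 49)
Final: r = 41 with f(r) ≡ 0 mod 7^2.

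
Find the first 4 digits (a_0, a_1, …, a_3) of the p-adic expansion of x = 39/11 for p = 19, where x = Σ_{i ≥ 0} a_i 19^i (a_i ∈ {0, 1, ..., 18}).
(a_0, …, a_3) = (7, 5, 17, 6)

v_19(39/11) = 0 (numerator and denominator both coprime to 19), so x ∈ ℤ_19^×. Compute digits iteratively via a_i = x_i mod 19, x_{i+1} = (x_i − a_i)/19, with x_0 = x:
  x_0 = 39/11;  a_0 = 7;  x_1 = (x_0 − 7)/19 = -2/11
  x_1 = -2/11;  a_1 = 5;  x_2 = (x_1 − 5)/19 = -3/11
  x_2 = -3/11;  a_2 = 17;  x_3 = (x_2 − 17)/19 = -10/11
  x_3 = -10/11;  a_3 = 6;  x_4 = (x_3 − 6)/19 = -4/11
Digits: (7, 5, 17, 6).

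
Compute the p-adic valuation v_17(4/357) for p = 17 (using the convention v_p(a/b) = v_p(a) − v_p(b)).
v_17(4/357) = -1

Factor powers of 17 from the numerator and denominator of the reduced fraction: 4 = 17^0 · 4 and 357 = 17^1 · 21. Apply v_p(a/b) = v_p(a) − v_p(b): v_17(4/357) = 0 − 1 = -1.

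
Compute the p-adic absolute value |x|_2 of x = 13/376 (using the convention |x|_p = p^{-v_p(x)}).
|13/376|_2 = 8

Step 1 — compute v_2(x) by factoring powers of 2 out of the numerator and denominator: v_2(13/376) = -3. Step 2 — apply |x|_p = p^{-v_p(x)} = 2^{3} = 8.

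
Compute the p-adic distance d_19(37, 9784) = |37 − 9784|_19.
d_19(37, 9784) = 1/361

Step 1 — x − y = 37 − 9784 = -9747. Step 2 — v_19(-9747) = 2 (factor: -9747 = −(19^2 · 27); the sign does not affect v_p). Step 3 — |x − y|_19 = 19^{-2} = 1/361.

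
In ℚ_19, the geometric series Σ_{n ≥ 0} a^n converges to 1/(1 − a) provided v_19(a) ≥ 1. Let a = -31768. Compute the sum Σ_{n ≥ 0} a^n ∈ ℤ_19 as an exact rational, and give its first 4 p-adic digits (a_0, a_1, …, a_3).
Σ a^n = 1/(1 − a) = 1/31769;  first 4 digits = (1, 0, 7, 14)

v_19(a) = 2 ≥ 1, so the series converges in ℤ_19 to 1/(1 − a) = 1/(1 − (-31768)) = 1/31769. Expand this rational in ℤ_19: compute digits iteratively via d_i = x_i mod 19, x_{i+1} = (x_i − d_i)/19. The first 4 digits are (1, 0, 7, 14).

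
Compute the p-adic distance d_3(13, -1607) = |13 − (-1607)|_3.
d_3(13, -1607) = 1/81

Step 1 — x − y = 13 − (-1607) = 1620. Step 2 — v_3(1620) = 4 (factor: 1620 = (3^4 · 20); the sign does not affect v_p). Step 3 — |x − y|_3 = 3^{-4} = 1/81.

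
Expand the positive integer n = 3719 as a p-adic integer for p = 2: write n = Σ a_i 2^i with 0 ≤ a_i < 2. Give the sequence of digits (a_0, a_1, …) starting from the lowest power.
(a_0, a_1, …) = (1, 1, 1, 0, 0, 0, 0, 1, 0, 1, 1, 1)

Repeated division by 2 gives the digits low-to-high: 3719 = 1 + 1·2^1 + 1·2^2 + 1·2^7 + 1·2^9 + 1·2^10 + 1·2^11. Digit sequence: (1, 1, 1, 0, 0, 0, 0, 1, 0, 1, 1, 1).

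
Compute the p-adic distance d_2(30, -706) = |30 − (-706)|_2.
d_2(30, -706) = 1/32

Step 1 — x − y = 30 − (-706) = 736. Step 2 — v_2(736) = 5 (factor: 736 = (2^5 · 23); the sign does not affect v_p). Step 3 — |x − y|_2 = 2^{-5} = 1/32.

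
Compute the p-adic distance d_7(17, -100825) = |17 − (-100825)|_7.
d_7(17, -100825) = 1/16807

Step 1 — x − y = 17 − (-100825) = 100842. Step 2 — v_7(100842) = 5 (factor: 100842 = (7^5 · 6); the sign does not affect v_p). Step 3 — |x − y|_7 = 7^{-5} = 1/16807.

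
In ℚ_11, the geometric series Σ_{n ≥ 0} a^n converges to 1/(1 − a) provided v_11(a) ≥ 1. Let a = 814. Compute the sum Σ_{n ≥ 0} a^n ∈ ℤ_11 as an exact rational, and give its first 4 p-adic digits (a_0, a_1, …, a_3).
Σ a^n = 1/(1 − a) = -1/813;  first 4 digits = (1, 8, 4, 9)

v_11(a) = 1 ≥ 1, so the series converges in ℤ_11 to 1/(1 − a) = 1/(1 − 814) = -1/813. Expand this rational in ℤ_11: compute digits iteratively via d_i = x_i mod 11, x_{i+1} = (x_i − d_i)/11. The first 4 digits are (1, 8, 4, 9).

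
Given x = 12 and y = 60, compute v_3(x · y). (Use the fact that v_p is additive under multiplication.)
v_3(720) = 2

v_p(x) = 1 (factor: 12 = 3^1 · 4); v_p(y) = 1 (factor: 60 = 3^1 · 20). Additivity: v_p(xy) = v_p(x) + v_p(y) = 1 + 1 = 2. (Direct check: xy = 720 = 3^2 · (80).)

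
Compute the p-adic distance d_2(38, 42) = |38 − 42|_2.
d_2(38, 42) = 1/4

Step 1 — x − y = 38 − 42 = -4. Step 2 — v_2(-4) = 2 (factor: -4 = −(2^2 · 1); the sign does not affect v_p). Step 3 — |x − y|_2 = 2^{-2} = 1/4.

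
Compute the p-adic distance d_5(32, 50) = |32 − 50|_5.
d_5(32, 50) = 1

Step 1 — x − y = 32 − 50 = -18. Step 2 — v_5(-18) = 0 (factor: -18 = −(5^0 · 18); the sign does not affect v_p). Step 3 — |x − y|_5 = 5^{0} = 1.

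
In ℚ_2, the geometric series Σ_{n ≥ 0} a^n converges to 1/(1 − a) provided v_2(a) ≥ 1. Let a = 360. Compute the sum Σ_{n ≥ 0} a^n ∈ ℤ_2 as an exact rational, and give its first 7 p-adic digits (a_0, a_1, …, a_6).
Σ a^n = 1/(1 − a) = -1/359;  first 7 digits = (1, 0, 0, 1, 0, 1, 0)

v_2(a) = 3 ≥ 1, so the series converges in ℤ_2 to 1/(1 − a) = 1/(1 − 360) = -1/359. Expand this rational in ℤ_2: compute digits iteratively via d_i = x_i mod 2, x_{i+1} = (x_i − d_i)/2. The first 7 digits are (1, 0, 0, 1, 0, 1, 0).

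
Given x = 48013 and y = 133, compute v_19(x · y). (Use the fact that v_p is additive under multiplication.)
v_19(6385729) = 4

v_p(x) = 3 (factor: 48013 = 19^3 · 7); v_p(y) = 1 (factor: 133 = 19^1 · 7). Additivity: v_p(xy) = v_p(x) + v_p(y) = 3 + 1 = 4. (Direct check: xy = 6385729 = 19^4 · (49).)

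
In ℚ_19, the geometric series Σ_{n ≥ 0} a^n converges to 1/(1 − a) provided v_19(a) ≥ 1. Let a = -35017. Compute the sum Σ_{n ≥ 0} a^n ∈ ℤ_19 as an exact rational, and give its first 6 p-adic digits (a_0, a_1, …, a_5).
Σ a^n = 1/(1 − a) = 1/35018;  first 6 digits = (1, 0, 17, 13, 3, 1)

v_19(a) = 2 ≥ 1, so the series converges in ℤ_19 to 1/(1 − a) = 1/(1 − (-35017)) = 1/35018. Expand this rational in ℤ_19: compute digits iteratively via d_i = x_i mod 19, x_{i+1} = (x_i − d_i)/19. The first 6 digits are (1, 0, 17, 13, 3, 1).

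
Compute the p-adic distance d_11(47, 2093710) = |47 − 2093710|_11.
d_11(47, 2093710) = 1/161051

Step 1 — x − y = 47 − 2093710 = -2093663. Step 2 — v_11(-2093663) = 5 (factor: -2093663 = −(11^5 · 13); the sign does not affect v_p). Step 3 — |x − y|_11 = 11^{-5} = 1/161051.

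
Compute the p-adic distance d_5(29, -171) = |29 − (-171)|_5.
d_5(29, -171) = 1/25

Step 1 — x − y = 29 − (-171) = 200. Step 2 — v_5(200) = 2 (factor: 200 = (5^2 · 8); the sign does not affect v_p). Step 3 — |x − y|_5 = 5^{-2} = 1/25.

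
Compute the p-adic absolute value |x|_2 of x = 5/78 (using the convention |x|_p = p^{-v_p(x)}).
|5/78|_2 = 2

Step 1 — compute v_2(x) by factoring powers of 2 out of the numerator and denominator: v_2(5/78) = -1. Step 2 — apply |x|_p = p^{-v_p(x)} = 2^{1} = 2.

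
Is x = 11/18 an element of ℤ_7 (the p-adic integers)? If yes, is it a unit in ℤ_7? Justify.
x ∈ ℤ_7^× (unit); v_7(x) = 0

ℤ_7 = {x ∈ ℚ_7 : v_7(x) ≥ 0} and ℤ_7^× = {x ∈ ℤ_7 : v_7(x) = 0}. Here v_7(11/18) = v_7(num) − v_7(den) = 0; compare against these criteria.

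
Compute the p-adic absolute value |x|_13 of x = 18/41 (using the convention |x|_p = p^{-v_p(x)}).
|18/41|_13 = 1

Step 1 — compute v_13(x) by factoring powers of 13 out of the numerator and denominator: v_13(18/41) = 0. Step 2 — apply |x|_p = p^{-v_p(x)} = 13^{0} = 1.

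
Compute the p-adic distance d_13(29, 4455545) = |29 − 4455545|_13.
d_13(29, 4455545) = 1/371293

Step 1 — x − y = 29 − 4455545 = -4455516. Step 2 — v_13(-4455516) = 5 (factor: -4455516 = −(13^5 · 12); the sign does not affect v_p). Step 3 — |x − y|_13 = 13^{-5} = 1/371293.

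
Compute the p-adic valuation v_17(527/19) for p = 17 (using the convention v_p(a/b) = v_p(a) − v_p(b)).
v_17(527/19) = 1

Factor powers of 17 from the numerator and denominator of the reduced fraction: 527 = 17^1 · 31 and 19 = 17^0 · 19. Apply v_p(a/b) = v_p(a) − v_p(b): v_17(527/19) = 1 − 0 = 1.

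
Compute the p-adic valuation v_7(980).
v_7(980) = 2

v_7(n) is the largest exponent k such that 7^k divides n. Factor out: 980 = 7^2 · 20. (Sign doesn't affect v_p.) So v_7(980) = 2.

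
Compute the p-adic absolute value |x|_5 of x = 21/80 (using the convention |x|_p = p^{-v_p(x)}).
|21/80|_5 = 5

Step 1 — compute v_5(x) by factoring powers of 5 out of the numerator and denominator: v_5(21/80) = -1. Step 2 — apply |x|_p = p^{-v_p(x)} = 5^{1} = 5.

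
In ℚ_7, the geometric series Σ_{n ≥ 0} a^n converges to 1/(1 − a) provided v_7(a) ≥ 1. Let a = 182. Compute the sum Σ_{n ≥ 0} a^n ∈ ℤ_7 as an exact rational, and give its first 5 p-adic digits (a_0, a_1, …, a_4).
Σ a^n = 1/(1 − a) = -1/181;  first 5 digits = (1, 5, 0, 5, 6)

v_7(a) = 1 ≥ 1, so the series converges in ℤ_7 to 1/(1 − a) = 1/(1 − 182) = -1/181. Expand this rational in ℤ_7: compute digits iteratively via d_i = x_i mod 7, x_{i+1} = (x_i − d_i)/7. The first 5 digits are (1, 5, 0, 5, 6).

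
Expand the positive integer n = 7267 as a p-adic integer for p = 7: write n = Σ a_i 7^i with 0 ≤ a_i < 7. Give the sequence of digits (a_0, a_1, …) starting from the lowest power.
(a_0, a_1, …) = (1, 2, 1, 0, 3)

Repeated division by 7 gives the digits low-to-high: 7267 = 1 + 2·7^1 + 1·7^2 + 3·7^4. Digit sequence: (1, 2, 1, 0, 3).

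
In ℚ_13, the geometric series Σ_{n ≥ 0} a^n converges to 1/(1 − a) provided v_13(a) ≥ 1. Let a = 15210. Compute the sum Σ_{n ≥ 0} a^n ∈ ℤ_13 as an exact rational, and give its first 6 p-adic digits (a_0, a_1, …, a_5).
Σ a^n = 1/(1 − a) = -1/15209;  first 6 digits = (1, 0, 12, 6, 1, 12)

v_13(a) = 2 ≥ 1, so the series converges in ℤ_13 to 1/(1 − a) = 1/(1 − 15210) = -1/15209. Expand this rational in ℤ_13: compute digits iteratively via d_i = x_i mod 13, x_{i+1} = (x_i − d_i)/13. The first 6 digits are (1, 0, 12, 6, 1, 12).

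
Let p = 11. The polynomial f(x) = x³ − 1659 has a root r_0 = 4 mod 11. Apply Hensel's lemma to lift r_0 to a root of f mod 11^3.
r_2 = 917 (mod 1331)

Hensel: r_{i+1} = r_i − f(r_i)/f′(r_i) mod 11^{i+2}, where f′(x) = 3x². Iterate:
  r_0 = 4 (mod 11)
  r_1 = 70 (mod 121)
  r_2 = 917 (mod 1331)
Final: r = 917 with f(r) ≡ 0 mod 11^3.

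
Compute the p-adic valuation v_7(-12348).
v_7(-12348) = 3

v_7(n) is the largest exponent k such that 7^k divides n. Factor out: -12348 = -7^3 · 36. (Sign doesn't affect v_p.) So v_7(-12348) = 3.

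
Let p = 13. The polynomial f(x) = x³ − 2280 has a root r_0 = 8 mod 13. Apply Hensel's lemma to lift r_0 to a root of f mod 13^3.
r_2 = 1672 (mod 2197)

Hensel: r_{i+1} = r_i − f(r_i)/f′(r_i) mod 13^{i+2}, where f′(x) = 3x². Iterate:
  r_0 = 8 (mod 13)
  r_1 = 151 (mod 169)
  r_2 = 1672 (mod 2197)
Final: r = 1672 with f(r) ≡ 0 mod 13^3.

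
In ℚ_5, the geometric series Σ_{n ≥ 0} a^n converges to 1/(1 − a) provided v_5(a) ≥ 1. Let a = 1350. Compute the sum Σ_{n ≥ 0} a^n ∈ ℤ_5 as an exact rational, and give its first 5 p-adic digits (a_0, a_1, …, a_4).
Σ a^n = 1/(1 − a) = -1/1349;  first 5 digits = (1, 0, 4, 0, 3)

v_5(a) = 2 ≥ 1, so the series converges in ℤ_5 to 1/(1 − a) = 1/(1 − 1350) = -1/1349. Expand this rational in ℤ_5: compute digits iteratively via d_i = x_i mod 5, x_{i+1} = (x_i − d_i)/5. The first 5 digits are (1, 0, 4, 0, 3).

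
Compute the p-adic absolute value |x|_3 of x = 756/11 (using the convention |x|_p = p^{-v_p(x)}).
|756/11|_3 = 1/27

Step 1 — compute v_3(x) by factoring powers of 3 out of the numerator and denominator: v_3(756/11) = 3. Step 2 — apply |x|_p = p^{-v_p(x)} = 3^{-3} = 1/27.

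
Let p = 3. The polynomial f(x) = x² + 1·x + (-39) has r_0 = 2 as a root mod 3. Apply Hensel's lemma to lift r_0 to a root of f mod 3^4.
r_3 = 50 (mod 81)

Hensel: r_{i+1} = r_i − f(r_i)·(f′(r_i))^{-1} mod 3^{i+2}, f′(x) = 2x + 1. Iterate:
  r_0 = 2 (mod 3)
  r_1 = 5 (mod 9)
  r_2 = 23 (mod 27)
  r_3 = 50 (mod 81)
Final: r = 50 satisfies f(r) ≡ 0 mod 3^4.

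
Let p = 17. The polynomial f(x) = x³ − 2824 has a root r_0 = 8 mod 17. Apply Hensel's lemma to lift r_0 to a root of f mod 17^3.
r_2 = 1453 (mod 4913)

Hensel: r_{i+1} = r_i − f(r_i)/f′(r_i) mod 17^{i+2}, where f′(x) = 3x². Iterate:
  r_0 = 8 (mod 17)
  r_1 = 8 (mod 289)
  r_2 = 1453 (mod 4913)
Final: r = 1453 with f(r) ≡ 0 mod 17^3.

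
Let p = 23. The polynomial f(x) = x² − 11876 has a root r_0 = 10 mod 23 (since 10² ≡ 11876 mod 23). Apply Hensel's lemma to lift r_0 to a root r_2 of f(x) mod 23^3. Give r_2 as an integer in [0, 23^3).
r_2 = 493 (mod 12167)

Hensel's recurrence: r_{i+1} = r_i − f(r_i)·(f′(r_i))^{-1} mod 23^{i+2}, with f′(x) = 2x. Iterate:
  r_0 = 10 (mod 23)
  r_1 = 493 (mod 529)
  r_2 = 493 (mod 12167)
Final: r_2 = 493, and one checks f(r_2) ≡ 0 mod 23^3.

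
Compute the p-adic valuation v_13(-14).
v_13(-14) = 0

v_13(n) is the largest exponent k such that 13^k divides n. Factor out: -14 = -13^0 · 14. (Sign doesn't affect v_p.) So v_13(-14) = 0.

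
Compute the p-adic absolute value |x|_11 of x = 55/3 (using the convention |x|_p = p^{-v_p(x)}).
|55/3|_11 = 1/11

Step 1 — compute v_11(x) by factoring powers of 11 out of the numerator and denominator: v_11(55/3) = 1. Step 2 — apply |x|_p = p^{-v_p(x)} = 11^{-1} = 1/11.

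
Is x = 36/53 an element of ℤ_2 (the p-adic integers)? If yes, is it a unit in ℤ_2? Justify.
x ∈ ℤ_2 but not a unit; v_2(x) = 2 > 0

ℤ_2 = {x ∈ ℚ_2 : v_2(x) ≥ 0} and ℤ_2^× = {x ∈ ℤ_2 : v_2(x) = 0}. Here v_2(36/53) = v_2(num) − v_2(den) = 2; compare against these criteria.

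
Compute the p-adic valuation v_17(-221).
v_17(-221) = 1

v_17(n) is the largest exponent k such that 17^k divides n. Factor out: -221 = -17^1 · 13. (Sign doesn't affect v_p.) So v_17(-221) = 1.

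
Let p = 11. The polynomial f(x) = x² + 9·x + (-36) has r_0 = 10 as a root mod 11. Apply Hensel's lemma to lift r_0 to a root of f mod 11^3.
r_2 = 1319 (mod 1331)

Hensel: r_{i+1} = r_i − f(r_i)·(f′(r_i))^{-1} mod 11^{i+2}, f′(x) = 2x + 9. Iterate:
  r_0 = 10 (mod 11)
  r_1 = 109 (mod 121)
  r_2 = 1319 (mod 1331)
Final: r = 1319 satisfies f(r) ≡ 0 mod 11^3.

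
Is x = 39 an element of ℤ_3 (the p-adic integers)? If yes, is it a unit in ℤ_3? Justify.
x ∈ ℤ_3 but not a unit; v_3(x) = 1 > 0

ℤ_3 = {x ∈ ℚ_3 : v_3(x) ≥ 0} and ℤ_3^× = {x ∈ ℤ_3 : v_3(x) = 0}. Here v_3(39) = v_3(num) − v_3(den) = 1; compare against these criteria.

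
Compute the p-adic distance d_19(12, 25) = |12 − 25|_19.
d_19(12, 25) = 1

Step 1 — x − y = 12 − 25 = -13. Step 2 — v_19(-13) = 0 (factor: -13 = −(19^0 · 13); the sign does not affect v_p). Step 3 — |x − y|_19 = 19^{0} = 1.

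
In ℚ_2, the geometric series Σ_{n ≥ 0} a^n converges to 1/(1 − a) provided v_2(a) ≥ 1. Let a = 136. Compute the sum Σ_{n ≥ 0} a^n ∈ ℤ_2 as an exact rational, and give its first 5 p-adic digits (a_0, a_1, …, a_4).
Σ a^n = 1/(1 − a) = -1/135;  first 5 digits = (1, 0, 0, 1, 0)

v_2(a) = 3 ≥ 1, so the series converges in ℤ_2 to 1/(1 − a) = 1/(1 − 136) = -1/135. Expand this rational in ℤ_2: compute digits iteratively via d_i = x_i mod 2, x_{i+1} = (x_i − d_i)/2. The first 5 digits are (1, 0, 0, 1, 0).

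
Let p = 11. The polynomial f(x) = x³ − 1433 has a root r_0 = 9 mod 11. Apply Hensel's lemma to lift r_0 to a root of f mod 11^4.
r_3 = 11603 (mod 14641)

Hensel: r_{i+1} = r_i − f(r_i)/f′(r_i) mod 11^{i+2}, where f′(x) = 3x². Iterate:
  r_0 = 9 (mod 11)
  r_1 = 108 (mod 121)
  r_2 = 955 (mod 1331)
  r_3 = 11603 (mod 14641)
Final: r = 11603 with f(r) ≡ 0 mod 11^4.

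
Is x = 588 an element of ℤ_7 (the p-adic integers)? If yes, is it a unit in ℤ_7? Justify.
x ∈ ℤ_7 but not a unit; v_7(x) = 2 > 0

ℤ_7 = {x ∈ ℚ_7 : v_7(x) ≥ 0} and ℤ_7^× = {x ∈ ℤ_7 : v_7(x) = 0}. Here v_7(588) = v_7(num) − v_7(den) = 2; compare against these criteria.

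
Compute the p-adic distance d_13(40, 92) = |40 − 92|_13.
d_13(40, 92) = 1/13

Step 1 — x − y = 40 − 92 = -52. Step 2 — v_13(-52) = 1 (factor: -52 = −(13^1 · 4); the sign does not affect v_p). Step 3 — |x − y|_13 = 13^{-1} = 1/13.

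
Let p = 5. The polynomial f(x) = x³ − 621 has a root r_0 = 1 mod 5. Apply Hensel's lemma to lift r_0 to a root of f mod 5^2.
r_1 = 16 (mod 25)

Hensel: r_{i+1} = r_i − f(r_i)/f′(r_i) mod 5^{i+2}, where f′(x) = 3x². Iterate:
  r_0 = 1 (mod 5)
  r_1 = 16 (mod 25)
Final: r = 16 with f(r) ≡ 0 mod 5^2.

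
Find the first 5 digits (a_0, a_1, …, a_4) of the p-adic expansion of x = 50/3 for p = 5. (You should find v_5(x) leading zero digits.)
(a_0, …, a_4) = (0, 0, 4, 1, 3)

v_5(50/3) = 2, so a_0 = ... = a_1 = 0. Factor out: x = 5^2 · u with u = 2/3 a unit in ℤ_5. Expand u iteratively via a_{v+i} = u_i mod 5, u_{i+1} = (u_i − a_{v+i})/5:
  u_0 = 2/3;  a_2 = 4;  u_1 = (u_0 − 4)/5 = -2/3
  u_1 = -2/3;  a_3 = 1;  u_2 = (u_1 − 1)/5 = -1/3
  u_2 = -1/3;  a_4 = 3;  u_3 = (u_2 − 3)/5 = -2/3
Digits: (0, 0, 4, 1, 3).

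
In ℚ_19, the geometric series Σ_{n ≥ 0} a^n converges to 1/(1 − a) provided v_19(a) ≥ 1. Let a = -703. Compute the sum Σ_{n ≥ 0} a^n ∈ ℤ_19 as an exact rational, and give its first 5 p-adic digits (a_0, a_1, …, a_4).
Σ a^n = 1/(1 − a) = 1/704;  first 5 digits = (1, 1, 18, 15, 17)

v_19(a) = 1 ≥ 1, so the series converges in ℤ_19 to 1/(1 − a) = 1/(1 − (-703)) = 1/704. Expand this rational in ℤ_19: compute digits iteratively via d_i = x_i mod 19, x_{i+1} = (x_i − d_i)/19. The first 5 digits are (1, 1, 18, 15, 17).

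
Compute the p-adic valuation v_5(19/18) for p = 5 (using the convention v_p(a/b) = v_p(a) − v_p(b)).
v_5(19/18) = 0

Factor powers of 5 from the numerator and denominator of the reduced fraction: 19 = 5^0 · 19 and 18 = 5^0 · 18. Apply v_p(a/b) = v_p(a) − v_p(b): v_5(19/18) = 0 − 0 = 0.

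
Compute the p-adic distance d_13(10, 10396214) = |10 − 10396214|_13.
d_13(10, 10396214) = 1/371293

Step 1 — x − y = 10 − 10396214 = -10396204. Step 2 — v_13(-10396204) = 5 (factor: -10396204 = −(13^5 · 28); the sign does not affect v_p). Step 3 — |x − y|_13 = 13^{-5} = 1/371293.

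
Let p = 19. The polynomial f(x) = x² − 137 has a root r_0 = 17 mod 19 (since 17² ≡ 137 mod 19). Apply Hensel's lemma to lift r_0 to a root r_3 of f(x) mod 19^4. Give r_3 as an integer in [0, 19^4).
r_3 = 21354 (mod 130321)

Hensel's recurrence: r_{i+1} = r_i − f(r_i)·(f′(r_i))^{-1} mod 19^{i+2}, with f′(x) = 2x. Iterate:
  r_0 = 17 (mod 19)
  r_1 = 55 (mod 361)
  r_2 = 777 (mod 6859)
  r_3 = 21354 (mod 130321)
Final: r_3 = 21354, and one checks f(r_3) ≡ 0 mod 19^4.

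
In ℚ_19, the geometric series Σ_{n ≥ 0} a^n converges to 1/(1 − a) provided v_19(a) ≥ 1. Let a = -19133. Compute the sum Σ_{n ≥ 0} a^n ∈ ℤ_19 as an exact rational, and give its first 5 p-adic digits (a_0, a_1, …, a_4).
Σ a^n = 1/(1 − a) = 1/19134;  first 5 digits = (1, 0, 4, 16, 15)

v_19(a) = 2 ≥ 1, so the series converges in ℤ_19 to 1/(1 − a) = 1/(1 − (-19133)) = 1/19134. Expand this rational in ℤ_19: compute digits iteratively via d_i = x_i mod 19, x_{i+1} = (x_i − d_i)/19. The first 5 digits are (1, 0, 4, 16, 15).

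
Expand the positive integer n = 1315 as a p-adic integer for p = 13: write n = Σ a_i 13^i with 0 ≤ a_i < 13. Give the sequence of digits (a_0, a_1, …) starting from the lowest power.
(a_0, a_1, …) = (2, 10, 7)

Repeated division by 13 gives the digits low-to-high: 1315 = 2 + 10·13^1 + 7·13^2. Digit sequence: (2, 10, 7).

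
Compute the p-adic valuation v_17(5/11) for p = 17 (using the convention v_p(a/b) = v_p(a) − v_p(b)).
v_17(5/11) = 0

Factor powers of 17 from the numerator and denominator of the reduced fraction: 5 = 17^0 · 5 and 11 = 17^0 · 11. Apply v_p(a/b) = v_p(a) − v_p(b): v_17(5/11) = 0 − 0 = 0.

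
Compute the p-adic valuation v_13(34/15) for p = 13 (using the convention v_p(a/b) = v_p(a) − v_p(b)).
v_13(34/15) = 0

Factor powers of 13 from the numerator and denominator of the reduced fraction: 34 = 13^0 · 34 and 15 = 13^0 · 15. Apply v_p(a/b) = v_p(a) − v_p(b): v_13(34/15) = 0 − 0 = 0.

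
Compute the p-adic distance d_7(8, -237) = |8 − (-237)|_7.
d_7(8, -237) = 1/49

Step 1 — x − y = 8 − (-237) = 245. Step 2 — v_7(245) = 2 (factor: 245 = (7^2 · 5); the sign does not affect v_p). Step 3 — |x − y|_7 = 7^{-2} = 1/49.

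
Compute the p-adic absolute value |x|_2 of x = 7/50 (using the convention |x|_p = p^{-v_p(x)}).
|7/50|_2 = 2

Step 1 — compute v_2(x) by factoring powers of 2 out of the numerator and denominator: v_2(7/50) = -1. Step 2 — apply |x|_p = p^{-v_p(x)} = 2^{1} = 2.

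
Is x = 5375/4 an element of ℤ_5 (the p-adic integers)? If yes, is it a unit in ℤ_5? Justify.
x ∈ ℤ_5 but not a unit; v_5(x) = 3 > 0

ℤ_5 = {x ∈ ℚ_5 : v_5(x) ≥ 0} and ℤ_5^× = {x ∈ ℤ_5 : v_5(x) = 0}. Here v_5(5375/4) = v_5(num) − v_5(den) = 3; compare against these criteria.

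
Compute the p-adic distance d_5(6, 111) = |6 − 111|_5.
d_5(6, 111) = 1/5

Step 1 — x − y = 6 − 111 = -105. Step 2 — v_5(-105) = 1 (factor: -105 = −(5^1 · 21); the sign does not affect v_p). Step 3 — |x − y|_5 = 5^{-1} = 1/5.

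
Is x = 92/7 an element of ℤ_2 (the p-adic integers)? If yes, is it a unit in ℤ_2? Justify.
x ∈ ℤ_2 but not a unit; v_2(x) = 2 > 0

ℤ_2 = {x ∈ ℚ_2 : v_2(x) ≥ 0} and ℤ_2^× = {x ∈ ℤ_2 : v_2(x) = 0}. Here v_2(92/7) = v_2(num) − v_2(den) = 2; compare against these criteria.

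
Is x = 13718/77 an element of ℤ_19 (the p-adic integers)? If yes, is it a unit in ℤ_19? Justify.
x ∈ ℤ_19 but not a unit; v_19(x) = 3 > 0

ℤ_19 = {x ∈ ℚ_19 : v_19(x) ≥ 0} and ℤ_19^× = {x ∈ ℤ_19 : v_19(x) = 0}. Here v_19(13718/77) = v_19(num) − v_19(den) = 3; compare against these criteria.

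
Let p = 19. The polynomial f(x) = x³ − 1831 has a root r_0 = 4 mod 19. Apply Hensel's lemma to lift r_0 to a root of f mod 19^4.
r_3 = 84763 (mod 130321)

Hensel: r_{i+1} = r_i − f(r_i)/f′(r_i) mod 19^{i+2}, where f′(x) = 3x². Iterate:
  r_0 = 4 (mod 19)
  r_1 = 289 (mod 361)
  r_2 = 2455 (mod 6859)
  r_3 = 84763 (mod 130321)
Final: r = 84763 with f(r) ≡ 0 mod 19^4.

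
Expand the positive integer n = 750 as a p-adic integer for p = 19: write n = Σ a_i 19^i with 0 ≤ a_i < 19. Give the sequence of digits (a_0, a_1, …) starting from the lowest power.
(a_0, a_1, …) = (9, 1, 2)

Repeated division by 19 gives the digits low-to-high: 750 = 9 + 1·19^1 + 2·19^2. Digit sequence: (9, 1, 2).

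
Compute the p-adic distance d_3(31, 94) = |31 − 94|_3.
d_3(31, 94) = 1/9

Step 1 — x − y = 31 − 94 = -63. Step 2 — v_3(-63) = 2 (factor: -63 = −(3^2 · 7); the sign does not affect v_p). Step 3 — |x − y|_3 = 3^{-2} = 1/9.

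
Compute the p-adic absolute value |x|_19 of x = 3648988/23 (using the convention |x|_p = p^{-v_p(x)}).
|3648988/23|_19 = 1/130321

Step 1 — compute v_19(x) by factoring powers of 19 out of the numerator and denominator: v_19(3648988/23) = 4. Step 2 — apply |x|_p = p^{-v_p(x)} = 19^{-4} = 1/130321.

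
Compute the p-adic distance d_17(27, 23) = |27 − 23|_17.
d_17(27, 23) = 1

Step 1 — x − y = 27 − 23 = 4. Step 2 — v_17(4) = 0 (factor: 4 = (17^0 · 4); the sign does not affect v_p). Step 3 — |x − y|_17 = 17^{0} = 1.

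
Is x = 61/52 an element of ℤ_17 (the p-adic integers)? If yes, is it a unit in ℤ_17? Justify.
x ∈ ℤ_17^× (unit); v_17(x) = 0

ℤ_17 = {x ∈ ℚ_17 : v_17(x) ≥ 0} and ℤ_17^× = {x ∈ ℤ_17 : v_17(x) = 0}. Here v_17(61/52) = v_17(num) − v_17(den) = 0; compare against these criteria.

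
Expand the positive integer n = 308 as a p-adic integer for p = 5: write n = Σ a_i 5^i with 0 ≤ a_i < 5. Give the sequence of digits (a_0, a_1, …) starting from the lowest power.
(a_0, a_1, …) = (3, 1, 2, 2)

Repeated division by 5 gives the digits low-to-high: 308 = 3 + 1·5^1 + 2·5^2 + 2·5^3. Digit sequence: (3, 1, 2, 2).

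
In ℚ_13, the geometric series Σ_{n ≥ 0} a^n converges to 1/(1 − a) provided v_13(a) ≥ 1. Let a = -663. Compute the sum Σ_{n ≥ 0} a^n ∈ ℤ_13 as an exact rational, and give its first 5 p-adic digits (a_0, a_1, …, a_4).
Σ a^n = 1/(1 − a) = 1/664;  first 5 digits = (1, 1, 10, 5, 4)

v_13(a) = 1 ≥ 1, so the series converges in ℤ_13 to 1/(1 − a) = 1/(1 − (-663)) = 1/664. Expand this rational in ℤ_13: compute digits iteratively via d_i = x_i mod 13, x_{i+1} = (x_i − d_i)/13. The first 5 digits are (1, 1, 10, 5, 4).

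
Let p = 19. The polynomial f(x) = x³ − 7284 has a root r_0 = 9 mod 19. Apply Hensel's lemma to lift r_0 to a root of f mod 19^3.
r_2 = 2612 (mod 6859)

Hensel: r_{i+1} = r_i − f(r_i)/f′(r_i) mod 19^{i+2}, where f′(x) = 3x². Iterate:
  r_0 = 9 (mod 19)
  r_1 = 85 (mod 361)
  r_2 = 2612 (mod 6859)
Final: r = 2612 with f(r) ≡ 0 mod 19^3.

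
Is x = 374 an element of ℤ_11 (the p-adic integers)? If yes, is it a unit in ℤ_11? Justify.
x ∈ ℤ_11 but not a unit; v_11(x) = 1 > 0

ℤ_11 = {x ∈ ℚ_11 : v_11(x) ≥ 0} and ℤ_11^× = {x ∈ ℤ_11 : v_11(x) = 0}. Here v_11(374) = v_11(num) − v_11(den) = 1; compare against these criteria.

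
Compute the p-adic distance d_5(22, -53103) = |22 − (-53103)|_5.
d_5(22, -53103) = 1/3125

Step 1 — x − y = 22 − (-53103) = 53125. Step 2 — v_5(53125) = 5 (factor: 53125 = (5^5 · 17); the sign does not affect v_p). Step 3 — |x − y|_5 = 5^{-5} = 1/3125.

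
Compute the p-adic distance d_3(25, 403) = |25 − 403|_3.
d_3(25, 403) = 1/27

Step 1 — x − y = 25 − 403 = -378. Step 2 — v_3(-378) = 3 (factor: -378 = −(3^3 · 14); the sign does not affect v_p). Step 3 — |x − y|_3 = 3^{-3} = 1/27.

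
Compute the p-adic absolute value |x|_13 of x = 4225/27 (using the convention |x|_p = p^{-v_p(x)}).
|4225/27|_13 = 1/169

Step 1 — compute v_13(x) by factoring powers of 13 out of the numerator and denominator: v_13(4225/27) = 2. Step 2 — apply |x|_p = p^{-v_p(x)} = 13^{-2} = 1/169.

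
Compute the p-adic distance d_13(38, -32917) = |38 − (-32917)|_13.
d_13(38, -32917) = 1/2197

Step 1 — x − y = 38 − (-32917) = 32955. Step 2 — v_13(32955) = 3 (factor: 32955 = (13^3 · 15); the sign does not affect v_p). Step 3 — |x − y|_13 = 13^{-3} = 1/2197.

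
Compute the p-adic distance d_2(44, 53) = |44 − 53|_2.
d_2(44, 53) = 1

Step 1 — x − y = 44 − 53 = -9. Step 2 — v_2(-9) = 0 (factor: -9 = −(2^0 · 9); the sign does not affect v_p). Step 3 — |x − y|_2 = 2^{0} = 1.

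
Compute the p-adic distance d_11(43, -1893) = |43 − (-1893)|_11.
d_11(43, -1893) = 1/121

Step 1 — x − y = 43 − (-1893) = 1936. Step 2 — v_11(1936) = 2 (factor: 1936 = (11^2 · 16); the sign does not affect v_p). Step 3 — |x − y|_11 = 11^{-2} = 1/121.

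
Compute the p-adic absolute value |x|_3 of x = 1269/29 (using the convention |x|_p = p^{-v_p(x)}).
|1269/29|_3 = 1/27

Step 1 — compute v_3(x) by factoring powers of 3 out of the numerator and denominator: v_3(1269/29) = 3. Step 2 — apply |x|_p = p^{-v_p(x)} = 3^{-3} = 1/27.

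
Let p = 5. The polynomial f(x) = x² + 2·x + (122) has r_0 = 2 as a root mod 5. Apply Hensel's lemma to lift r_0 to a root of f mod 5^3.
r_2 = 122 (mod 125)

Hensel: r_{i+1} = r_i − f(r_i)·(f′(r_i))^{-1} mod 5^{i+2}, f′(x) = 2x + 2. Iterate:
  r_0 = 2 (mod 5)
  r_1 = 22 (mod 25)
  r_2 = 122 (mod 125)
Final: r = 122 satisfies f(r) ≡ 0 mod 5^3.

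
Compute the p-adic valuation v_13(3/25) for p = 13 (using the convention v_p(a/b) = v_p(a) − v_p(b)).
v_13(3/25) = 0

Factor powers of 13 from the numerator and denominator of the reduced fraction: 3 = 13^0 · 3 and 25 = 13^0 · 25. Apply v_p(a/b) = v_p(a) − v_p(b): v_13(3/25) = 0 − 0 = 0.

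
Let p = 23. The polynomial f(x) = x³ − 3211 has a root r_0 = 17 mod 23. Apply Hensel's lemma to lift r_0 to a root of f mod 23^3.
r_2 = 9102 (mod 12167)

Hensel: r_{i+1} = r_i − f(r_i)/f′(r_i) mod 23^{i+2}, where f′(x) = 3x². Iterate:
  r_0 = 17 (mod 23)
  r_1 = 109 (mod 529)
  r_2 = 9102 (mod 12167)
Final: r = 9102 with f(r) ≡ 0 mod 23^3.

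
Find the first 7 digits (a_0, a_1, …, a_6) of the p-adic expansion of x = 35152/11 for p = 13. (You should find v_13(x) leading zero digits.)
(a_0, …, a_6) = (0, 0, 0, 5, 8, 10, 11)

v_13(35152/11) = 3, so a_0 = ... = a_2 = 0. Factor out: x = 13^3 · u with u = 16/11 a unit in ℤ_13. Expand u iteratively via a_{v+i} = u_i mod 13, u_{i+1} = (u_i − a_{v+i})/13:
  u_0 = 16/11;  a_3 = 5;  u_1 = (u_0 − 5)/13 = -3/11
  u_1 = -3/11;  a_4 = 8;  u_2 = (u_1 − 8)/13 = -7/11
  u_2 = -7/11;  a_5 = 10;  u_3 = (u_2 − 10)/13 = -9/11
  u_3 = -9/11;  a_6 = 11;  u_4 = (u_3 − 11)/13 = -10/11
Digits: (0, 0, 0, 5, 8, 10, 11).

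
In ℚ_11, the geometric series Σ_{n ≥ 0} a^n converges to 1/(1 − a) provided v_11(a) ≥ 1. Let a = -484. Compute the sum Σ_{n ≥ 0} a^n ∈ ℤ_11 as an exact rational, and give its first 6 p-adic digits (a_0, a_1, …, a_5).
Σ a^n = 1/(1 − a) = 1/485;  first 6 digits = (1, 0, 7, 10, 4, 1)

v_11(a) = 2 ≥ 1, so the series converges in ℤ_11 to 1/(1 − a) = 1/(1 − (-484)) = 1/485. Expand this rational in ℤ_11: compute digits iteratively via d_i = x_i mod 11, x_{i+1} = (x_i − d_i)/11. The first 6 digits are (1, 0, 7, 10, 4, 1).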